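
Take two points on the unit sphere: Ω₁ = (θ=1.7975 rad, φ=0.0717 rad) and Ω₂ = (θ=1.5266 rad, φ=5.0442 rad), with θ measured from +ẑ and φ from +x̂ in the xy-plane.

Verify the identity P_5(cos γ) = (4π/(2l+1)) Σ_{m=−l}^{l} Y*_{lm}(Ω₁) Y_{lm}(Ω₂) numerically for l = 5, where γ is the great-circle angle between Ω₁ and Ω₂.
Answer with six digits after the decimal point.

Summing Y*_{l m}(θ₁,φ₁)·Y_{l m}(θ₂,φ₂) over m ∈ [−5, 5]; prefactor 4π/(2·5+1) = 1.142397:
  m=-5: Y*=(0.381794, 0.143055)  Y=(0.460073, -0.040711)  product (0.181477, 0.050272)
  m=-4: Y*=(-0.285255, -0.084131)  Y=(0.015577, -0.062687)  product (-0.009717, 0.016571)
  m=-3: Y*=(-0.170514, -0.037254)  Y=(0.284311, 0.184393)  product (-0.041610, -0.042033)
  m=-2: Y*=(0.303717, 0.043854)  Y=(0.058527, -0.045763)  product (0.019782, -0.011333)
  m=-1: Y*=(0.107803, 0.007743)  Y=(0.101392, 0.294273)  product (0.008652, 0.032509)
  m=+0: Y*=(-0.305565, -0.000000)  Y=(0.076802, 0.000000)  product (-0.023468, -0.000000)
  m=+1: Y*=(-0.107803, 0.007743)  Y=(-0.101392, 0.294273)  product (0.008652, -0.032509)
  m=+2: Y*=(0.303717, -0.043854)  Y=(0.058527, 0.045763)  product (0.019782, 0.011333)
  m=+3: Y*=(0.170514, -0.037254)  Y=(-0.284311, 0.184393)  product (-0.041610, 0.042033)
  m=+4: Y*=(-0.285255, 0.084131)  Y=(0.015577, 0.062687)  product (-0.009717, -0.016571)
  m=+5: Y*=(-0.381794, 0.143055)  Y=(-0.460073, -0.040711)  product (0.181477, -0.050272)
Σ over m = (0.293701, 0.000000); ×(4π/11) → (0.335523, 0.000000). Real part: 0.335523

0.335523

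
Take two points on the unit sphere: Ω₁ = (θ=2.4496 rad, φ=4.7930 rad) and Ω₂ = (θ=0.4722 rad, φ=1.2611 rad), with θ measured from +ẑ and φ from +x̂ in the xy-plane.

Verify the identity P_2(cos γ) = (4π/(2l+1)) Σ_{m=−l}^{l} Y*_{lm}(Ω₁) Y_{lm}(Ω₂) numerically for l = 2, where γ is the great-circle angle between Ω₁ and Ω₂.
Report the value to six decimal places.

0.865504

Expand P_2 via completeness: Σ_{m} conj(Y_{2,m}) at Ω₁ times Y_{2,m} at Ω₂ —
  term(m=-2) = +0.008929+0.008844i   from Y*(Ω₁)=-0.155227-0.025245i, Y(Ω₂)=-0.065069-0.046394i
  term(m=-1) = +0.109844+0.045191i   from Y*(Ω₁)=-0.030563+0.378321i, Y(Ω₂)=+0.095374-0.298051i
  term(m=+0) = +0.106827+0.000000i   from Y*(Ω₁)=+0.245561-0.000000i, Y(Ω₂)=+0.435033+0.000000i
  term(m=+1) = +0.109844-0.045191i   from Y*(Ω₁)=+0.030563+0.378321i, Y(Ω₂)=-0.095374-0.298051i
  term(m=+2) = +0.008929-0.008844i   from Y*(Ω₁)=-0.155227+0.025245i, Y(Ω₂)=-0.065069+0.046394i
Accumulated sum +0.344373-0.000000i; after 4π/(2l+1) scaling, +0.865504-0.000000i ⇒ P_2 = 0.865504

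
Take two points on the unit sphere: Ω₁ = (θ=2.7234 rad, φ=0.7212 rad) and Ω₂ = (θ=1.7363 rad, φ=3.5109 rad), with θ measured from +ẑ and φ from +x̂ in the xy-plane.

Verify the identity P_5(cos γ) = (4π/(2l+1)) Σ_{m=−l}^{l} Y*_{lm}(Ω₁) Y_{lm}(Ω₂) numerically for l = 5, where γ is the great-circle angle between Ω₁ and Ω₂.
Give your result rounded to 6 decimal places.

Addition theorem: P_5(cos γ) = (4π/11) Σ_m Y*_{lm}(Ω₁) Y_{lm}(Ω₂), m = −5…5:
  [-5]  conj(Y_{5,-5})(Ω₁) = -0.004584-0.002296i ; Y_{5,-5}(Ω₂) = +0.117964+0.416909i ; Δ = +0.000417-0.002182i
  [-4]  conj(Y_{5,-4})(Ω₁) = +0.035286-0.009266i ; Y_{5,-4}(Ω₂) = -0.021382+0.227856i ; Δ = +0.001357+0.008238i
  [-3]  conj(Y_{5,-3})(Ω₁) = -0.084346+0.125212i ; Y_{5,-3}(Ω₂) = +0.112017-0.224467i ; Δ = +0.018658+0.032959i
  [-2]  conj(Y_{5,-2})(Ω₁) = -0.049229-0.381305i ; Y_{5,-2}(Ω₂) = +0.184492-0.167990i ; Δ = -0.073138-0.062078i
  [-1]  conj(Y_{5,-1})(Ω₁) = +0.386175+0.339522i ; Y_{5,-1}(Ω₂) = -0.187216+0.072465i ; Δ = -0.096902-0.035580i
  [+0]  conj(Y_{5,0})(Ω₁) = -0.051065-0.000000i ; Y_{5,0}(Ω₂) = -0.253299+0.000000i ; Δ = +0.012935+0.000000i
  [+1]  conj(Y_{5,1})(Ω₁) = -0.386175+0.339522i ; Y_{5,1}(Ω₂) = +0.187216+0.072465i ; Δ = -0.096902+0.035580i
  [+2]  conj(Y_{5,2})(Ω₁) = -0.049229+0.381305i ; Y_{5,2}(Ω₂) = +0.184492+0.167990i ; Δ = -0.073138+0.062078i
  [+3]  conj(Y_{5,3})(Ω₁) = +0.084346+0.125212i ; Y_{5,3}(Ω₂) = -0.112017-0.224467i ; Δ = +0.018658-0.032959i
  [+4]  conj(Y_{5,4})(Ω₁) = +0.035286+0.009266i ; Y_{5,4}(Ω₂) = -0.021382-0.227856i ; Δ = +0.001357-0.008238i
  [+5]  conj(Y_{5,5})(Ω₁) = +0.004584-0.002296i ; Y_{5,5}(Ω₂) = -0.117964+0.416909i ; Δ = +0.000417+0.002182i
Σ over m = -0.286281+0.000000i; ×(4π/11) → -0.327047+0.000000i. Real part: -0.327047

-0.327047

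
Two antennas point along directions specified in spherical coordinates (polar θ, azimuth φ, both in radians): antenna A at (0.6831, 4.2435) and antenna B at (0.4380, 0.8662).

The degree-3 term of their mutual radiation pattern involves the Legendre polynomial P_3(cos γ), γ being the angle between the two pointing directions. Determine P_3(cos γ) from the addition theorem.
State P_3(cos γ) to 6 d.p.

-0.447126

Expand P_3 via completeness: Σ_{m} conj(Y_{3,m}) at Ω₁ times Y_{3,m} at Ω₂ —
  [-3]  conj(Y_{3,-3})(Ω₁) = 0.10351 + 0.01714j ; Y_{3,-3}(Ω₂) = -0.02725 - 0.01645j ; Δ = -0.00254 - 0.00217j
  [-2]  conj(Y_{3,-2})(Ω₁) = -0.18683 + 0.25462j ; Y_{3,-2}(Ω₂) = -0.02679 - 0.16432j ; Δ = 0.04684 + 0.02388j
  [-1]  conj(Y_{3,-1})(Ω₁) = -0.18510 - 0.36539j ; Y_{3,-1}(Ω₂) = 0.27528 - 0.32379j ; Δ = -0.16927 - 0.04065j
  [+0]  conj(Y_{3,0})(Ω₁) = 0.00230 + 0.00000j ; Y_{3,0}(Ω₂) = 0.37194 + 0.00000j ; Δ = 0.00085 + 0.00000j
  [+1]  conj(Y_{3,1})(Ω₁) = 0.18510 - 0.36539j ; Y_{3,1}(Ω₂) = -0.27528 - 0.32379j ; Δ = -0.16927 + 0.04065j
  [+2]  conj(Y_{3,2})(Ω₁) = -0.18683 - 0.25462j ; Y_{3,2}(Ω₂) = -0.02679 + 0.16432j ; Δ = 0.04684 - 0.02388j
  [+3]  conj(Y_{3,3})(Ω₁) = -0.10351 + 0.01714j ; Y_{3,3}(Ω₂) = 0.02725 - 0.01645j ; Δ = -0.00254 + 0.00217j
Σ over m = -0.24907 + 0.00000j; ×(4π/7) → -0.44713 + 0.00000j. Real part: -0.447126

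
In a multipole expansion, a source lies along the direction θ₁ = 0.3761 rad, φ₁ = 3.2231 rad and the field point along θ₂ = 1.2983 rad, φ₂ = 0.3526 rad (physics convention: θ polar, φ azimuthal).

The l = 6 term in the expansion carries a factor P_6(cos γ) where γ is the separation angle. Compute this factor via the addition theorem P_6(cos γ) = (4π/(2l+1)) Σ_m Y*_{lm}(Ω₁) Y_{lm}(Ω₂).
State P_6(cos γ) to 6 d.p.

-0.260065

Summing Y*_{l m}(θ₁,φ₁)·Y_{l m}(θ₂,φ₂) over m ∈ [−6, 6]; prefactor 4π/(2·6+1) = 0.966644:
  [-6]  conj(Y_{6,-6})(Ω₁) = +0.001047+0.000557i ; Y_{6,-6}(Ω₂) = -0.199800-0.329715i ; Δ = -0.000025-0.000457i
  [-5]  conj(Y_{6,-5})(Ω₁) = -0.009552-0.004124i ; Y_{6,-5}(Ω₂) = -0.071291-0.366333i ; Δ = -0.000830+0.003793i
  [-4]  conj(Y_{6,-4})(Ω₁) = +0.052384+0.017711i ; Y_{6,-4}(Ω₂) = -0.009963+0.061581i ; Δ = -0.001613+0.003049i
  [-3]  conj(Y_{6,-3})(Ω₁) = -0.189797-0.047357i ; Y_{6,-3}(Ω₂) = -0.169350+0.300639i ; Δ = +0.046380-0.049040i
  [-2]  conj(Y_{6,-2})(Ω₁) = +0.438981+0.072201i ; Y_{6,-2}(Ω₂) = -0.030062+0.025589i ; Δ = -0.015044+0.009063i
  [-1]  conj(Y_{6,-1})(Ω₁) = -0.525178-0.042901i ; Y_{6,-1}(Ω₂) = +0.300661-0.110637i ; Δ = -0.162647+0.045205i
  [+0]  conj(Y_{6,0})(Ω₁) = -0.022372-0.000000i ; Y_{6,0}(Ω₂) = +0.066155+0.000000i ; Δ = -0.001480-0.000000i
  [+1]  conj(Y_{6,1})(Ω₁) = +0.525178-0.042901i ; Y_{6,1}(Ω₂) = -0.300661-0.110637i ; Δ = -0.162647-0.045205i
  [+2]  conj(Y_{6,2})(Ω₁) = +0.438981-0.072201i ; Y_{6,2}(Ω₂) = -0.030062-0.025589i ; Δ = -0.015044-0.009063i
  [+3]  conj(Y_{6,3})(Ω₁) = +0.189797-0.047357i ; Y_{6,3}(Ω₂) = +0.169350+0.300639i ; Δ = +0.046380+0.049040i
  [+4]  conj(Y_{6,4})(Ω₁) = +0.052384-0.017711i ; Y_{6,4}(Ω₂) = -0.009963-0.061581i ; Δ = -0.001613-0.003049i
  [+5]  conj(Y_{6,5})(Ω₁) = +0.009552-0.004124i ; Y_{6,5}(Ω₂) = +0.071291-0.366333i ; Δ = -0.000830-0.003793i
  [+6]  conj(Y_{6,6})(Ω₁) = +0.001047-0.000557i ; Y_{6,6}(Ω₂) = -0.199800+0.329715i ; Δ = -0.000025+0.000457i
Σ over m = -0.269039+0.000000i; ×(4π/13) → -0.260065+0.000000i. Real part: -0.260065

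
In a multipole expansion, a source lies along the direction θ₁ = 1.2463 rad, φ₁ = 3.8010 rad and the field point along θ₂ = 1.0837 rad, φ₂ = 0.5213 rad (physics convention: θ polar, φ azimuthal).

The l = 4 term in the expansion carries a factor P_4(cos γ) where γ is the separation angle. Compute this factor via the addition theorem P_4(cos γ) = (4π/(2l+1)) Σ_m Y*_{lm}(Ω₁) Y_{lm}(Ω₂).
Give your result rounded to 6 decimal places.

-0.423415

Summing Y*_{l m}(θ₁,φ₁)·Y_{l m}(θ₂,φ₂) over m ∈ [−4, 4]; prefactor 4π/(2·4+1) = 1.396263:
  m=-4: Y*=-0.312735+0.172461i  Y=-0.132781-0.234946i  product +0.082044+0.050576i
  m=-3: Y*=+0.134643-0.311981i  Y=+0.002788-0.404289i  product -0.125755-0.055304i
  m=-2: Y*=-0.021611-0.083940i  Y=+0.070248-0.120392i  product -0.011624-0.003295i
  m=-1: Y*=+0.258573+0.200435i  Y=-0.248836+0.142904i  product -0.092985-0.012924i
  m=+0: Y*=+0.033012-0.000000i  Y=-0.200206+0.000000i  product -0.006609+0.000000i
  m=+1: Y*=-0.258573+0.200435i  Y=+0.248836+0.142904i  product -0.092985+0.012924i
  m=+2: Y*=-0.021611+0.083940i  Y=+0.070248+0.120392i  product -0.011624+0.003295i
  m=+3: Y*=-0.134643-0.311981i  Y=-0.002788-0.404289i  product -0.125755+0.055304i
  m=+4: Y*=-0.312735-0.172461i  Y=-0.132781+0.234946i  product +0.082044-0.050576i
Accumulated sum -0.303249+0.000000i; after 4π/(2l+1) scaling, -0.423415+0.000000i ⇒ P_4 = -0.423415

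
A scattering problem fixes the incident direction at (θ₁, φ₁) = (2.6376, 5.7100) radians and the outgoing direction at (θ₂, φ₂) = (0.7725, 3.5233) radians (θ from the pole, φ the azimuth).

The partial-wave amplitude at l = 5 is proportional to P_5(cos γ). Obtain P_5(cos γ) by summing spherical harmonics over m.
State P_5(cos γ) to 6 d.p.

0.363608

Term-by-term m-sum for l=5 (normalisation 4π/11 = 1.142397):
  m=-5: -0.011731-0.003318i × +0.025468+0.072517i = -0.000058-0.000935i  (running Σ = -0.000058-0.000935i)
  m=-4: +0.046195+0.052464i × +0.010962-0.249160i = +0.013578-0.010935i  (running Σ = +0.013520-0.011870i)
  m=-3: -0.034077-0.227380i × -0.175613+0.387327i = +0.094055+0.026732i  (running Σ = +0.107575+0.014862i)
  m=-2: -0.185332+0.410126i × +0.230097-0.220197i = +0.047664+0.135178i  (running Σ = +0.155239+0.150040i)
  m=-1: +0.339450-0.219105i × +0.136132-0.054643i = +0.034238-0.048376i  (running Σ = +0.189476+0.101665i)
  m=0: +0.167293-0.000000i × -0.362647+0.000000i = -0.060668+0.000000i  (running Σ = +0.128808+0.101665i)
  m=1: -0.339450-0.219105i × -0.136132-0.054643i = +0.034238+0.048376i  (running Σ = +0.163046+0.150040i)
  m=2: -0.185332-0.410126i × +0.230097+0.220197i = +0.047664-0.135178i  (running Σ = +0.210710+0.014862i)
  m=3: +0.034077-0.227380i × +0.175613+0.387327i = +0.094055-0.026732i  (running Σ = +0.304764-0.011870i)
  m=4: +0.046195-0.052464i × +0.010962+0.249160i = +0.013578+0.010935i  (running Σ = +0.318343-0.000935i)
  m=5: +0.011731-0.003318i × -0.025468+0.072517i = -0.000058+0.000935i  (running Σ = +0.318285+0.000000i)
Total Σ_m = +0.318285+0.000000i. Multiply by 1.142397: +0.363608+0.000000i. P_5(cos γ) = 0.363608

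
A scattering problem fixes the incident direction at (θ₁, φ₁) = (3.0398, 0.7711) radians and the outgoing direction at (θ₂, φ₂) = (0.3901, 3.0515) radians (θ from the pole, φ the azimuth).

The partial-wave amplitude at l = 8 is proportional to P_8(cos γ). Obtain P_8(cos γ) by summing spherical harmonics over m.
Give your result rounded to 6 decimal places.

Summing Y*_{l m}(θ₁,φ₁)·Y_{l m}(θ₂,φ₂) over m ∈ [−8, 8]; prefactor 4π/(2·8+1) = 0.739198:
  m=-8: Y*=+0.000000-0.000000i  Y=+0.000169+0.000149i  product +0.000000+0.000000i
  m=-7: Y*=-0.000000+0.000000i  Y=-0.001771-0.001293i  product +0.000000-0.000000i
  m=-6: Y*=-0.000000-0.000006i  Y=+0.011548+0.006931i  product +0.000000-0.000000i
  m=-5: Y*=+0.000078+0.000068i  Y=-0.052933-0.025600i  product -0.000002-0.000006i
  m=-4: Y*=-0.001402+0.000080i  Y=+0.174243+0.065659i  product -0.000250-0.000078i
  m=-3: Y*=+0.009535-0.010391i  Y=-0.397982-0.110264i  product -0.004941+0.003084i
  m=-2: Y*=+0.002877+0.100587i  Y=+0.555113+0.101120i  product -0.008574+0.056128i
  m=-1: Y*=-0.327947-0.318701i  Y=-0.254046-0.022950i  product +0.075999+0.088491i
  m=+0: Y*=+0.955994-0.000000i  Y=-0.410132+0.000000i  product -0.392084+0.000000i
  m=+1: Y*=+0.327947-0.318701i  Y=+0.254046-0.022950i  product +0.075999-0.088491i
  m=+2: Y*=+0.002877-0.100587i  Y=+0.555113-0.101120i  product -0.008574-0.056128i
  m=+3: Y*=-0.009535-0.010391i  Y=+0.397982-0.110264i  product -0.004941-0.003084i
  m=+4: Y*=-0.001402-0.000080i  Y=+0.174243-0.065659i  product -0.000250+0.000078i
  m=+5: Y*=-0.000078+0.000068i  Y=+0.052933-0.025600i  product -0.000002+0.000006i
  m=+6: Y*=-0.000000+0.000006i  Y=+0.011548-0.006931i  product +0.000000+0.000000i
  m=+7: Y*=+0.000000+0.000000i  Y=+0.001771-0.001293i  product +0.000000+0.000000i
  m=+8: Y*=+0.000000+0.000000i  Y=+0.000169-0.000149i  product +0.000000-0.000000i
Σ over m = -0.267619-0.000000i; ×(4π/17) → -0.197823-0.000000i. Real part: -0.197823

-0.197823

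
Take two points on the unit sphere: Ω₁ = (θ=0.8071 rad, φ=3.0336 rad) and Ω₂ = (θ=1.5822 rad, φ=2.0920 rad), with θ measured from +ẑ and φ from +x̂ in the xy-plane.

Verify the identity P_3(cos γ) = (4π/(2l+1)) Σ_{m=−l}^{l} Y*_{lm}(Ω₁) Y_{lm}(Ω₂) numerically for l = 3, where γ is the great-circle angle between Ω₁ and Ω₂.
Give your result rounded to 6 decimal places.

Summing Y*_{l m}(θ₁,φ₁)·Y_{l m}(θ₂,φ₂) over m ∈ [−3, 3]; prefactor 4π/(2·3+1) = 1.795196:
  m=-3: -0.14904 + 0.05005j × 0.41713 + 0.00300j = -0.06232 + 0.02043j  (running Σ = -0.06232 + 0.02043j)
  m=-2: 0.36017 - 0.07902j × 0.00587 - 0.01006j = 0.00132 - 0.00409j  (running Σ = -0.06100 + 0.01634j)
  m=-1: -0.32293 + 0.03501j × 0.16080 + 0.28007j = -0.06173 - 0.08481j  (running Σ = -0.12273 - 0.06847j)
  m=0: -0.15704 + 0.00000j × 0.01276 + 0.00000j = -0.00200 + 0.00000j  (running Σ = -0.12474 - 0.06847j)
  m=1: 0.32293 + 0.03501j × -0.16080 + 0.28007j = -0.06173 + 0.08481j  (running Σ = -0.18647 + 0.01634j)
  m=2: 0.36017 + 0.07902j × 0.00587 + 0.01006j = 0.00132 + 0.00409j  (running Σ = -0.18515 + 0.02043j)
  m=3: 0.14904 + 0.05005j × -0.41713 + 0.00300j = -0.06232 - 0.02043j  (running Σ = -0.24747 + 0.00000j)
Σ over m = -0.24747 + 0.00000j; ×(4π/7) → -0.44425 + 0.00000j. Real part: -0.444249

-0.444249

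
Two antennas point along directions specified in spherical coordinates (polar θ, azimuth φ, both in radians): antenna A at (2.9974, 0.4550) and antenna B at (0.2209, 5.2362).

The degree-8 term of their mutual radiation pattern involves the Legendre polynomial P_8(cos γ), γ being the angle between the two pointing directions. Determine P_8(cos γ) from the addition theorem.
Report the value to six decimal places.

Addition theorem: P_8(cos γ) = (4π/17) Σ_m Y*_{lm}(Ω₁) Y_{lm}(Ω₂), m = −8…8:
  m=-8: (-0.000000, -0.000000) × (-0.000001, 0.000002) = (0.000000, -0.000000)  (running Σ = (0.000000, -0.000000))
  m=-7: (0.000003, 0.000000) × (0.000024, 0.000042) = (0.000000, 0.000000)  (running Σ = (0.000000, 0.000000))
  m=-6: (-0.000042, 0.000018) × (0.000553, -0.000001) = (-0.000000, 0.000000)  (running Σ = (-0.000000, 0.000000))
  m=-5: (0.000373, -0.000439) × (0.002256, -0.003916) = (-0.000001, -0.000002)  (running Σ = (-0.000001, -0.000002))
  m=-4: (-0.001347, 0.005295) × (-0.013726, -0.023727) = (0.000144, -0.000041)  (running Σ = (0.000143, -0.000043))
  m=-3: (-0.007831, -0.037515) × (-0.121861, 0.000078) = (0.000957, 0.004571)  (running Σ = (0.001100, 0.004528))
  m=-2: (0.116439, 0.149784) × (-0.187183, 0.324529) = (-0.070405, 0.009751)  (running Σ = (-0.069304, 0.014279))
  m=-1: (-0.527695, -0.258168) × (0.339762, 0.588196) = (-0.027437, -0.398103)  (running Σ = (-0.096741, -0.383825))
  m=0: (0.766556, -0.000000) × (0.343561, 0.000000) = (0.263359, 0.000000)  (running Σ = (0.166618, -0.383825))
  m=1: (0.527695, -0.258168) × (-0.339762, 0.588196) = (-0.027437, 0.398103)  (running Σ = (0.139180, 0.014279))
  m=2: (0.116439, -0.149784) × (-0.187183, -0.324529) = (-0.070405, -0.009751)  (running Σ = (0.068776, 0.004528))
  m=3: (0.007831, -0.037515) × (0.121861, 0.000078) = (0.000957, -0.004571)  (running Σ = (0.069733, -0.000043))
  m=4: (-0.001347, -0.005295) × (-0.013726, 0.023727) = (0.000144, 0.000041)  (running Σ = (0.069877, -0.000002))
  m=5: (-0.000373, -0.000439) × (-0.002256, -0.003916) = (-0.000001, 0.000002)  (running Σ = (0.069876, 0.000000))
  m=6: (-0.000042, -0.000018) × (0.000553, 0.000001) = (-0.000000, -0.000000)  (running Σ = (0.069876, 0.000000))
  m=7: (-0.000003, 0.000000) × (-0.000024, 0.000042) = (0.000000, -0.000000)  (running Σ = (0.069876, -0.000000))
  m=8: (-0.000000, 0.000000) × (-0.000001, -0.000002) = (0.000000, 0.000000)  (running Σ = (0.069876, 0.000000))
Accumulated sum (0.069876, 0.000000); after 4π/(2l+1) scaling, (0.051652, 0.000000) ⇒ P_8 = 0.051652

0.051652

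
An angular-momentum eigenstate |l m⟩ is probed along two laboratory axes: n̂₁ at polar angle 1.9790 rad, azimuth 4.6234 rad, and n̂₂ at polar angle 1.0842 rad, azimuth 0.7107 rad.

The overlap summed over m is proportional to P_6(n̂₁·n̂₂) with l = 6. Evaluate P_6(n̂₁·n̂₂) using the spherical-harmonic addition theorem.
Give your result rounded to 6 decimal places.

-0.327038

Term-by-term m-sum for l=6 (normalisation 4π/13 = 0.966644):
  term(m=-6) = (-0.005699, -0.066304)   from Y*(Ω₁)=(-0.248611, 0.146982), Y(Ω₂)=(-0.099851, 0.207666)
  term(m=-5) = (-0.138095, -0.119647)   from Y*(Ω₁)=(0.186237, 0.390569), Y(Ω₂)=(-0.386955, 0.169061)
  term(m=-4) = (-0.056745, 0.003247)   from Y*(Ω₁)=(0.174046, -0.064709), Y(Ω₂)=(-0.292534, -0.090105)
  term(m=-3) = (-0.021420, 0.023341)   from Y*(Ω₁)=(0.066807, 0.244272), Y(Ω₂)=(0.066588, 0.105902)
  term(m=-2) = (0.002756, 0.096396)   from Y*(Ω₁)=(0.274626, -0.049400), Y(Ω₂)=(-0.051440, 0.341756)
  term(m=-1) = (0.000358, 0.000348)   from Y*(Ω₁)=(0.014568, 0.163273), Y(Ω₂)=(0.002306, -0.001985)
  term(m=+0) = (0.099369, 0.000000)   from Y*(Ω₁)=(0.294188, -0.000000), Y(Ω₂)=(0.337774, 0.000000)
  term(m=+1) = (0.000358, -0.000348)   from Y*(Ω₁)=(-0.014568, 0.163273), Y(Ω₂)=(-0.002306, -0.001985)
  term(m=+2) = (0.002756, -0.096396)   from Y*(Ω₁)=(0.274626, 0.049400), Y(Ω₂)=(-0.051440, -0.341756)
  term(m=+3) = (-0.021420, -0.023341)   from Y*(Ω₁)=(-0.066807, 0.244272), Y(Ω₂)=(-0.066588, 0.105902)
  term(m=+4) = (-0.056745, -0.003247)   from Y*(Ω₁)=(0.174046, 0.064709), Y(Ω₂)=(-0.292534, 0.090105)
  term(m=+5) = (-0.138095, 0.119647)   from Y*(Ω₁)=(-0.186237, 0.390569), Y(Ω₂)=(0.386955, 0.169061)
  term(m=+6) = (-0.005699, 0.066304)   from Y*(Ω₁)=(-0.248611, -0.146982), Y(Ω₂)=(-0.099851, -0.207666)
Σ over m = (-0.338323, 0.000000); ×(4π/13) → (-0.327038, 0.000000). Real part: -0.327038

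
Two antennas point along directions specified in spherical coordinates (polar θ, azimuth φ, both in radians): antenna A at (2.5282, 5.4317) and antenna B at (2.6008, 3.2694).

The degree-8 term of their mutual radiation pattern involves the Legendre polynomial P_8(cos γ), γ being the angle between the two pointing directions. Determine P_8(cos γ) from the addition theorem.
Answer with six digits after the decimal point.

Expand P_8 via completeness: Σ_{m} conj(Y_{8,m}) at Ω₁ times Y_{8,m} at Ω₂ —
  term(m=-8) = +0.000000-0.000016i   from Y*(Ω₁)=+0.005366-0.003135i, Y(Ω₂)=+0.001326-0.002170i
  term(m=-7) = -0.000503+0.000324i   from Y*(Ω₁)=-0.033487-0.011201i, Y(Ω₂)=+0.010601-0.013213i
  term(m=-6) = +0.007976+0.003442i   from Y*(Ω₁)=+0.047762+0.114073i, Y(Ω₂)=+0.050587-0.048743i
  term(m=-5) = -0.010939-0.058755i   from Y*(Ω₁)=+0.129823-0.265383i, Y(Ω₂)=+0.162374-0.120652i
  term(m=-4) = -0.135823+0.133181i   from Y*(Ω₁)=-0.454472+0.123018i, Y(Ω₂)=+0.352363-0.197667i
  term(m=-3) = +0.206216+0.042600i   from Y*(Ω₁)=+0.346086+0.230292i, Y(Ω₂)=+0.469758-0.189494i
  term(m=-2) = +0.001151+0.002817i   from Y*(Ω₁)=+0.001687+0.012687i, Y(Ω₂)=+0.230035-0.060115i
  term(m=-1) = -0.069567+0.103563i   from Y*(Ω₁)=+0.271680-0.310190i, Y(Ω₂)=-0.300093+0.038564i
  term(m=+0) = +0.044304+0.000000i   from Y*(Ω₁)=-0.125439-0.000000i, Y(Ω₂)=-0.353191+0.000000i
  term(m=+1) = -0.069567-0.103563i   from Y*(Ω₁)=-0.271680-0.310190i, Y(Ω₂)=+0.300093+0.038564i
  term(m=+2) = +0.001151-0.002817i   from Y*(Ω₁)=+0.001687-0.012687i, Y(Ω₂)=+0.230035+0.060115i
  term(m=+3) = +0.206216-0.042600i   from Y*(Ω₁)=-0.346086+0.230292i, Y(Ω₂)=-0.469758-0.189494i
  term(m=+4) = -0.135823-0.133181i   from Y*(Ω₁)=-0.454472-0.123018i, Y(Ω₂)=+0.352363+0.197667i
  term(m=+5) = -0.010939+0.058755i   from Y*(Ω₁)=-0.129823-0.265383i, Y(Ω₂)=-0.162374-0.120652i
  term(m=+6) = +0.007976-0.003442i   from Y*(Ω₁)=+0.047762-0.114073i, Y(Ω₂)=+0.050587+0.048743i
  term(m=+7) = -0.000503-0.000324i   from Y*(Ω₁)=+0.033487-0.011201i, Y(Ω₂)=-0.010601-0.013213i
  term(m=+8) = +0.000000+0.000016i   from Y*(Ω₁)=+0.005366+0.003135i, Y(Ω₂)=+0.001326+0.002170i
Total Σ_m = +0.041327+0.000000i. Multiply by 0.739198: +0.030549+0.000000i. P_8(cos γ) = 0.030549

0.030549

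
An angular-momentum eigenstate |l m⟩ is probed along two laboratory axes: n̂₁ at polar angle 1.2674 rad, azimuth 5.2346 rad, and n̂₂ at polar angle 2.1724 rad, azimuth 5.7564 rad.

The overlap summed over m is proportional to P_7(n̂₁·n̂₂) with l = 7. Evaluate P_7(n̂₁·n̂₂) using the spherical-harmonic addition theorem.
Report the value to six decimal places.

Expand P_7 via completeness: Σ_{m} conj(Y_{7,m}) at Ω₁ times Y_{7,m} at Ω₂ —
  m=-7: +0.177201-0.313924i × -0.110629-0.067206i = -0.040701+0.022820i  (running Σ = -0.040701+0.022820i)
  m=-6: +0.422245-0.003516i × +0.332429+0.006357i = +0.140389+0.001515i  (running Σ = +0.099688+0.024336i)
  m=-5: +0.023569+0.040177i × -0.386414+0.214962i = -0.017744-0.010458i  (running Σ = +0.081944+0.013877i)
  m=-4: +0.165663-0.290651i × +0.114138-0.191999i = -0.036896-0.064981i  (running Σ = +0.045047-0.051104i)
  m=-3: +0.168446-0.000701i × +0.002056-0.215027i = +0.000195-0.036222i  (running Σ = +0.045243-0.087326i)
  m=-2: -0.135190-0.232662i × +0.165546+0.291001i = +0.045325-0.077857i  (running Σ = +0.090568-0.165183i)
  m=-1: +0.103722-0.180228i × +0.070722+0.041132i = +0.014749-0.008480i  (running Σ = +0.105316-0.173662i)
  m=0: -0.246840-0.000000i × -0.343772+0.000000i = +0.084857+0.000000i  (running Σ = +0.190173-0.173662i)
  m=1: -0.103722-0.180228i × -0.070722+0.041132i = +0.014749+0.008480i  (running Σ = +0.204921-0.165183i)
  m=2: -0.135190+0.232662i × +0.165546-0.291001i = +0.045325+0.077857i  (running Σ = +0.250246-0.087326i)
  m=3: -0.168446-0.000701i × -0.002056-0.215027i = +0.000195+0.036222i  (running Σ = +0.250442-0.051104i)
  m=4: +0.165663+0.290651i × +0.114138+0.191999i = -0.036896+0.064981i  (running Σ = +0.213545+0.013877i)
  m=5: -0.023569+0.040177i × +0.386414+0.214962i = -0.017744+0.010458i  (running Σ = +0.195801+0.024336i)
  m=6: +0.422245+0.003516i × +0.332429-0.006357i = +0.140389-0.001515i  (running Σ = +0.336190+0.022820i)
  m=7: -0.177201-0.313924i × +0.110629-0.067206i = -0.040701-0.022820i  (running Σ = +0.295489+0.000000i)
Σ over m = +0.295489+0.000000i; ×(4π/15) → +0.247548+0.000000i. Real part: 0.247548

0.247548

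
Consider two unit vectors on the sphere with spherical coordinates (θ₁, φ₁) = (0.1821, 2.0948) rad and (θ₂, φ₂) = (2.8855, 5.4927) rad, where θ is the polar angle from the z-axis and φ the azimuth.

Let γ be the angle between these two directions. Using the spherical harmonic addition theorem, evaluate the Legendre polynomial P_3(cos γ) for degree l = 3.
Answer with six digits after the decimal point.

Summing Y*_{l m}(θ₁,φ₁)·Y_{l m}(θ₂,φ₂) over m ∈ [−3, 3]; prefactor 4π/(2·3+1) = 1.795196:
  m=-3: Y*=+0.002478+0.000003i  Y=-0.004867+0.004721i  product -0.000012+0.000012i
  m=-2: Y*=-0.016458-0.028560i  Y=+0.000645-0.063431i  product -0.001822+0.001026i
  m=-1: Y*=-0.112333+0.194385i  Y=+0.211885+0.214052i  product -0.065410+0.017142i
  m=+0: Y*=+0.673831-0.000000i  Y=-0.606197+0.000000i  product -0.408475+0.000000i
  m=+1: Y*=+0.112333+0.194385i  Y=-0.211885+0.214052i  product -0.065410-0.017142i
  m=+2: Y*=-0.016458+0.028560i  Y=+0.000645+0.063431i  product -0.001822-0.001026i
  m=+3: Y*=-0.002478+0.000003i  Y=+0.004867+0.004721i  product -0.000012-0.000012i
Total Σ_m = -0.542964-0.000000i. Multiply by 1.795196: -0.974726-0.000000i. P_3(cos γ) = -0.974726

-0.974726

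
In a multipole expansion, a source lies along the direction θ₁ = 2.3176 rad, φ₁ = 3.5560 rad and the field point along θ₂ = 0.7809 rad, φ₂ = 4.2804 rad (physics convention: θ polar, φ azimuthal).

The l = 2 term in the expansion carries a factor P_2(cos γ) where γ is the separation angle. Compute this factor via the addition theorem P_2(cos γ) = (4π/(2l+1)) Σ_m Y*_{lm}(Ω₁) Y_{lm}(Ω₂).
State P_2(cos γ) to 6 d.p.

-0.486284

Term-by-term m-sum for l=2 (normalisation 4π/5 = 2.513274):
  [-2]  conj(Y_{2,-2})(Ω₁) = (0.140577, 0.153346) ; Y_{2,-2}(Ω₂) = (-0.124298, -0.145546) ; Δ = (0.004845, -0.039521)
  [-1]  conj(Y_{2,-1})(Ω₁) = (0.352525, 0.155069) ; Y_{2,-1}(Ω₂) = (-0.161718, 0.350775) ; Δ = (-0.111404, 0.098580)
  [+0]  conj(Y_{2,0})(Ω₁) = (0.121215, -0.000000) ; Y_{2,0}(Ω₂) = (0.161952, 0.000000) ; Δ = (0.019631, 0.000000)
  [+1]  conj(Y_{2,1})(Ω₁) = (-0.352525, 0.155069) ; Y_{2,1}(Ω₂) = (0.161718, 0.350775) ; Δ = (-0.111404, -0.098580)
  [+2]  conj(Y_{2,2})(Ω₁) = (0.140577, -0.153346) ; Y_{2,2}(Ω₂) = (-0.124298, 0.145546) ; Δ = (0.004845, 0.039521)
Σ over m = (-0.193486, 0.000000); ×(4π/5) → (-0.486284, 0.000000). Real part: -0.486284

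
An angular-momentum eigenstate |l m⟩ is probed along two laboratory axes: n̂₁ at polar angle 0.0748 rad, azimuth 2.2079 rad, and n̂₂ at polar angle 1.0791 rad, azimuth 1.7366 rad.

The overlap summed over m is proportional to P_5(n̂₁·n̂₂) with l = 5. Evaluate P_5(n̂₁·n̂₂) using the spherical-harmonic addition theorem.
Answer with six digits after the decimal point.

0.021608

Term-by-term m-sum for l=5 (normalisation 4π/11 = 1.142397):
  m=-5: +0.000000-0.000001i × -0.182163-0.166926i = -0.000000+0.000000i  (running Σ = -0.000000+0.000000i)
  m=-4: -0.000038+0.000026i × +0.329751-0.257624i = -0.000006+0.000018i  (running Σ = -0.000006+0.000018i)
  m=-3: +0.001082+0.000383i × +0.113767+0.209536i = +0.000043+0.000270i  (running Σ = +0.000037+0.000289i)
  m=-2: -0.005471-0.017901i × +0.194777-0.067066i = -0.002266-0.003120i  (running Σ = -0.002229-0.002831i)
  m=-1: -0.111687+0.150918i × +0.050197+0.299971i = -0.050878-0.025927i  (running Σ = -0.053107-0.028758i)
  m=0: +0.896743-0.000000i × +0.139536+0.000000i = +0.125128+0.000000i  (running Σ = +0.072021-0.028758i)
  m=1: +0.111687+0.150918i × -0.050197+0.299971i = -0.050878+0.025927i  (running Σ = +0.021144-0.002831i)
  m=2: -0.005471+0.017901i × +0.194777+0.067066i = -0.002266+0.003120i  (running Σ = +0.018878+0.000289i)
  m=3: -0.001082+0.000383i × -0.113767+0.209536i = +0.000043-0.000270i  (running Σ = +0.018920+0.000018i)
  m=4: -0.000038-0.000026i × +0.329751+0.257624i = -0.000006-0.000018i  (running Σ = +0.018915+0.000000i)
  m=5: -0.000000-0.000001i × +0.182163-0.166926i = -0.000000-0.000000i  (running Σ = +0.018914-0.000000i)
Total Σ_m = +0.018914-0.000000i. Multiply by 1.142397: +0.021608-0.000000i. P_5(cos γ) = 0.021608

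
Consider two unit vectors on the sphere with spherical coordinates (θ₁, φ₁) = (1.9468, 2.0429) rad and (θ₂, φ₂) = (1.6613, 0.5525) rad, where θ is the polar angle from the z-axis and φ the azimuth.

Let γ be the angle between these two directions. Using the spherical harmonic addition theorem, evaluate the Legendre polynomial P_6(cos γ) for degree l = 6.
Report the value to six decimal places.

Term-by-term m-sum for l=6 (normalisation 4π/13 = 0.966644):
  term(m=-6) = -0.130626+0.068401i   from Y*(Ω₁)=+0.298019-0.095125i, Y(Ω₂)=-0.464273+0.081325i
  term(m=-5) = +0.024802+0.058340i   from Y*(Ω₁)=+0.301206+0.303822i, Y(Ω₂)=+0.137657+0.054837i
  term(m=-4) = -0.039111+0.013030i   from Y*(Ω₁)=-0.040303+0.122596i, Y(Ω₂)=+0.190564+0.256373i
  term(m=-3) = -0.011801-0.047978i   from Y*(Ω₁)=+0.288475-0.044923i, Y(Ω₂)=-0.014655-0.168598i
  term(m=-2) = +0.063554-0.010308i   from Y*(Ω₁)=+0.136666+0.188791i, Y(Ω₂)=+0.124073-0.246818i
  term(m=-1) = +0.003099+0.038469i   from Y*(Ω₁)=+0.099491-0.194846i, Y(Ω₂)=-0.150158+0.092580i
  term(m=+0) = -0.067249+0.000000i   from Y*(Ω₁)=+0.254103-0.000000i, Y(Ω₂)=-0.264651+0.000000i
  term(m=+1) = +0.003099-0.038469i   from Y*(Ω₁)=-0.099491-0.194846i, Y(Ω₂)=+0.150158+0.092580i
  term(m=+2) = +0.063554+0.010308i   from Y*(Ω₁)=+0.136666-0.188791i, Y(Ω₂)=+0.124073+0.246818i
  term(m=+3) = -0.011801+0.047978i   from Y*(Ω₁)=-0.288475-0.044923i, Y(Ω₂)=+0.014655-0.168598i
  term(m=+4) = -0.039111-0.013030i   from Y*(Ω₁)=-0.040303-0.122596i, Y(Ω₂)=+0.190564-0.256373i
  term(m=+5) = +0.024802-0.058340i   from Y*(Ω₁)=-0.301206+0.303822i, Y(Ω₂)=-0.137657+0.054837i
  term(m=+6) = -0.130626-0.068401i   from Y*(Ω₁)=+0.298019+0.095125i, Y(Ω₂)=-0.464273-0.081325i
Total Σ_m = -0.247414+0.000000i. Multiply by 0.966644: -0.239162+0.000000i. P_6(cos γ) = -0.239162

-0.239162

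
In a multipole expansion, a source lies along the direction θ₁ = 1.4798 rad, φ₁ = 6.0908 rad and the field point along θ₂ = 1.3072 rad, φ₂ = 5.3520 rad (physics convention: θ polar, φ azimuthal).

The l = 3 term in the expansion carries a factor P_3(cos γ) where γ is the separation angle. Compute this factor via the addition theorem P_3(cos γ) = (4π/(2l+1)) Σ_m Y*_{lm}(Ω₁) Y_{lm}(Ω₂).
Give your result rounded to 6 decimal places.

-0.111198

Expand P_3 via completeness: Σ_{m} conj(Y_{3,m}) at Ω₁ times Y_{3,m} at Ω₂ —
  m=-3: Y*=0.34532 - 0.22484j  Y=-0.35295 + 0.12805j  product -0.09309 + 0.12358j
  m=-2: Y*=0.08537 - 0.03457j  Y=-0.07135 + 0.23773j  product 0.00213 + 0.02276j
  m=-1: Y*=-0.30286 + 0.05900j  Y=-0.12302 - 0.16536j  product 0.04701 + 0.04282j
  m=+0: Y*=-0.10033 + 0.00000j  Y=-0.25869 + 0.00000j  product 0.02596 + 0.00000j
  m=+1: Y*=0.30286 + 0.05900j  Y=0.12302 - 0.16536j  product 0.04701 - 0.04282j
  m=+2: Y*=0.08537 + 0.03457j  Y=-0.07135 - 0.23773j  product 0.00213 - 0.02276j
  m=+3: Y*=-0.34532 - 0.22484j  Y=0.35295 + 0.12805j  product -0.09309 - 0.12358j
Σ over m = -0.06194 + 0.00000j; ×(4π/7) → -0.11120 + 0.00000j. Real part: -0.111198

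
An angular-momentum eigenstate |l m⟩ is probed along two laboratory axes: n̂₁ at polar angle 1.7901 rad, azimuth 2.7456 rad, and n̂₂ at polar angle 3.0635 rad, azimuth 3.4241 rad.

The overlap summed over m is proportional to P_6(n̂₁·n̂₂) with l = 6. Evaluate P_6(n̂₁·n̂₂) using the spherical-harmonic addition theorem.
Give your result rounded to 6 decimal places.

Expand P_6 via completeness: Σ_{m} conj(Y_{6,m}) at Ω₁ times Y_{6,m} at Ω₂ —
  m=-6: -0.301129-0.289457i × -0.000000-0.000000i = -0.000000+0.000000i  (running Σ = -0.000000+0.000000i)
  m=-5: -0.128305-0.295879i × +0.000001-0.000005i = -0.000002+0.000000i  (running Σ = -0.000002+0.000000i)
  m=-4: +0.002045+0.155218i × +0.000056-0.000119i = +0.000019+0.000008i  (running Σ = +0.000017+0.000009i)
  m=-3: -0.122038+0.303060i × +0.001619-0.001834i = +0.000358+0.000714i  (running Σ = +0.000375+0.000723i)
  m=-2: +0.048388-0.049030i × +0.026299-0.016673i = +0.000455-0.002096i  (running Σ = +0.000830-0.001373i)
  m=-1: +0.294917-0.123298i × +0.239467-0.069510i = +0.062053-0.050026i  (running Σ = +0.062883-0.051399i)
  m=0: -0.045239-0.000000i × +0.952997+0.000000i = -0.043113-0.000000i  (running Σ = +0.019770-0.051399i)
  m=1: -0.294917-0.123298i × -0.239467-0.069510i = +0.062053+0.050026i  (running Σ = +0.081823-0.001373i)
  m=2: +0.048388+0.049030i × +0.026299+0.016673i = +0.000455+0.002096i  (running Σ = +0.082278+0.000723i)
  m=3: +0.122038+0.303060i × -0.001619-0.001834i = +0.000358-0.000714i  (running Σ = +0.082636+0.000009i)
  m=4: +0.002045-0.155218i × +0.000056+0.000119i = +0.000019-0.000008i  (running Σ = +0.082654+0.000000i)
  m=5: +0.128305-0.295879i × -0.000001-0.000005i = -0.000002-0.000000i  (running Σ = +0.082653+0.000000i)
  m=6: -0.301129+0.289457i × -0.000000+0.000000i = -0.000000-0.000000i  (running Σ = +0.082653-0.000000i)
Σ over m = +0.082653-0.000000i; ×(4π/13) → +0.079896-0.000000i. Real part: 0.079896

0.079896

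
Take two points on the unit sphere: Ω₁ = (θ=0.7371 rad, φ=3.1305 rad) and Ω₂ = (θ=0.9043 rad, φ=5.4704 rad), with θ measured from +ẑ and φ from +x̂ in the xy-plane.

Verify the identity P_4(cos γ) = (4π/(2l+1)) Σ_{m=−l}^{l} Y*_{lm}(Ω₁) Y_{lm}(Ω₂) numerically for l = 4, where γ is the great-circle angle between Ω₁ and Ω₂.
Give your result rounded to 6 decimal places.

0.344695

Term-by-term m-sum for l=4 (normalisation 4π/9 = 1.396263):
  [-4]  conj(Y_{4,-4})(Ω₁) = +0.090233-0.004006i ; Y_{4,-4}(Ω₂) = -0.167883-0.018465i ; Δ = -0.015223-0.000994i
  [-3]  conj(Y_{4,-3})(Ω₁) = -0.281264+0.009363i ; Y_{4,-3}(Ω₂) = -0.286605+0.242994i ; Δ = +0.078337-0.071029i
  [-2]  conj(Y_{4,-2})(Ω₁) = +0.428735-0.009513i ; Y_{4,-2}(Ω₂) = -0.018957+0.345747i ; Δ = -0.004838+0.148414i
  [-1]  conj(Y_{4,-1})(Ω₁) = -0.197184+0.002187i ; Y_{4,-1}(Ω₂) = -0.051283-0.054172i ; Δ = +0.010231+0.010570i
  [+0]  conj(Y_{4,0})(Ω₁) = -0.309686-0.000000i ; Y_{4,0}(Ω₂) = -0.354737+0.000000i ; Δ = +0.109857+0.000000i
  [+1]  conj(Y_{4,1})(Ω₁) = +0.197184+0.002187i ; Y_{4,1}(Ω₂) = +0.051283-0.054172i ; Δ = +0.010231-0.010570i
  [+2]  conj(Y_{4,2})(Ω₁) = +0.428735+0.009513i ; Y_{4,2}(Ω₂) = -0.018957-0.345747i ; Δ = -0.004838-0.148414i
  [+3]  conj(Y_{4,3})(Ω₁) = +0.281264+0.009363i ; Y_{4,3}(Ω₂) = +0.286605+0.242994i ; Δ = +0.078337+0.071029i
  [+4]  conj(Y_{4,4})(Ω₁) = +0.090233+0.004006i ; Y_{4,4}(Ω₂) = -0.167883+0.018465i ; Δ = -0.015223+0.000994i
Total Σ_m = +0.246870+0.000000i. Multiply by 1.396263: +0.344695+0.000000i. P_4(cos γ) = 0.344695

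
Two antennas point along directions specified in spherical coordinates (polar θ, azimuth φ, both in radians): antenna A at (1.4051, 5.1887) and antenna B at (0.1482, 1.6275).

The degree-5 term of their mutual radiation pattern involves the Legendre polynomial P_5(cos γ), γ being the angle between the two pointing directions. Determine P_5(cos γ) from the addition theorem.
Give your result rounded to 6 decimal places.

Summing Y*_{l m}(θ₁,φ₁)·Y_{l m}(θ₂,φ₂) over m ∈ [−5, 5]; prefactor 4π/(2·5+1) = 1.142397:
  term(m=-5) = (0.000007, -0.000012)   from Y*(Ω₁)=(0.298457, 0.313993), Y(Ω₂)=(-0.000009, -0.000031)
  term(m=-4) = (-0.000017, 0.000157)   from Y*(Ω₁)=(-0.075199, 0.216398), Y(Ω₂)=(0.000672, -0.000155)
  term(m=-3) = (0.000669, 0.002073)   from Y*(Ω₁)=(0.248136, -0.035439), Y(Ω₂)=(0.001471, 0.008566)
  term(m=-2) = (-0.011796, -0.013139)   from Y*(Ω₁)=(0.144734, 0.203519), Y(Ω₂)=(-0.070247, 0.008001)
  term(m=-1) = (-0.064073, -0.028583)   from Y*(Ω₁)=(0.091926, -0.178174), Y(Ω₂)=(-0.019832, -0.349376)
  term(m=+0) = (0.199661, 0.000000)   from Y*(Ω₁)=(0.253511, -0.000000), Y(Ω₂)=(0.787584, 0.000000)
  term(m=+1) = (-0.064073, 0.028583)   from Y*(Ω₁)=(-0.091926, -0.178174), Y(Ω₂)=(0.019832, -0.349376)
  term(m=+2) = (-0.011796, 0.013139)   from Y*(Ω₁)=(0.144734, -0.203519), Y(Ω₂)=(-0.070247, -0.008001)
  term(m=+3) = (0.000669, -0.002073)   from Y*(Ω₁)=(-0.248136, -0.035439), Y(Ω₂)=(-0.001471, 0.008566)
  term(m=+4) = (-0.000017, -0.000157)   from Y*(Ω₁)=(-0.075199, -0.216398), Y(Ω₂)=(0.000672, 0.000155)
  term(m=+5) = (0.000007, 0.000012)   from Y*(Ω₁)=(-0.298457, 0.313993), Y(Ω₂)=(0.000009, -0.000031)
Σ over m = (0.049242, -0.000000); ×(4π/11) → (0.056254, -0.000000). Real part: 0.056254

0.056254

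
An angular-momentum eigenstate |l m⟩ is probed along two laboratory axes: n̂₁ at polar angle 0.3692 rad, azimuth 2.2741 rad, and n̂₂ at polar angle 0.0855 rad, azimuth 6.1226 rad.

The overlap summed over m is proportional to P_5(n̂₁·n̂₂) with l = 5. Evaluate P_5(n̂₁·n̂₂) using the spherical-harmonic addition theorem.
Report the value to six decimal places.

-0.002760

Addition theorem: P_5(cos γ) = (4π/11) Σ_m Y*_{lm}(Ω₁) Y_{lm}(Ω₂), m = −5…5:
  [-5]  conj(Y_{5,-5})(Ω₁) = +0.001040-0.002643i ; Y_{5,-5}(Ω₂) = +0.000001+0.000002i ; Δ = +0.000000-0.000000i
  [-4]  conj(Y_{5,-4})(Ω₁) = -0.021973+0.007487i ; Y_{5,-4}(Ω₂) = +0.000062+0.000047i ; Δ = -0.000002-0.000001i
  [-3]  conj(Y_{5,-3})(Ω₁) = +0.095261+0.056988i ; Y_{5,-3}(Ω₂) = +0.001515+0.000792i ; Δ = +0.000099+0.000162i
  [-2]  conj(Y_{5,-2})(Ω₁) = -0.054144-0.326796i ; Y_{5,-2}(Ω₂) = +0.023113+0.007689i ; Δ = +0.001261-0.007970i
  [-1]  conj(Y_{5,-1})(Ω₁) = -0.352058+0.415186i ; Y_{5,-1}(Ω₂) = +0.210508+0.034098i ; Δ = -0.088268+0.075396i
  [+0]  conj(Y_{5,0})(Ω₁) = +0.193677-0.000000i ; Y_{5,0}(Ω₂) = +0.884990+0.000000i ; Δ = +0.171402+0.000000i
  [+1]  conj(Y_{5,1})(Ω₁) = +0.352058+0.415186i ; Y_{5,1}(Ω₂) = -0.210508+0.034098i ; Δ = -0.088268-0.075396i
  [+2]  conj(Y_{5,2})(Ω₁) = -0.054144+0.326796i ; Y_{5,2}(Ω₂) = +0.023113-0.007689i ; Δ = +0.001261+0.007970i
  [+3]  conj(Y_{5,3})(Ω₁) = -0.095261+0.056988i ; Y_{5,3}(Ω₂) = -0.001515+0.000792i ; Δ = +0.000099-0.000162i
  [+4]  conj(Y_{5,4})(Ω₁) = -0.021973-0.007487i ; Y_{5,4}(Ω₂) = +0.000062-0.000047i ; Δ = -0.000002+0.000001i
  [+5]  conj(Y_{5,5})(Ω₁) = -0.001040-0.002643i ; Y_{5,5}(Ω₂) = -0.000001+0.000002i ; Δ = +0.000000+0.000000i
Σ over m = -0.002416+0.000000i; ×(4π/11) → -0.002760+0.000000i. Real part: -0.002760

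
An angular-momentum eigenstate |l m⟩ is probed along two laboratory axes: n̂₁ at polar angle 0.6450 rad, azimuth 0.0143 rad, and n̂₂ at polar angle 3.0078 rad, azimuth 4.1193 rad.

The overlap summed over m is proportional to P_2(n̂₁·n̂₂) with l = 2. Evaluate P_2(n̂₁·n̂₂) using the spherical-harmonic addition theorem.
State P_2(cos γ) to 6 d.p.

0.552683

Summing Y*_{l m}(θ₁,φ₁)·Y_{l m}(θ₂,φ₂) over m ∈ [−2, 2]; prefactor 4π/(2·2+1) = 2.513274:
  m=-2: +0.139558+0.003992i × -0.002579-0.006371i = -0.000334-0.000899i  (running Σ = -0.000334-0.000899i)
  m=-1: +0.371108+0.005307i × +0.057084-0.084690i = +0.021634-0.031126i  (running Σ = +0.021299-0.032026i)
  m=0: +0.288798-0.000000i × +0.613947+0.000000i = +0.177307+0.000000i  (running Σ = +0.198606-0.032026i)
  m=1: -0.371108+0.005307i × -0.057084-0.084690i = +0.021634+0.031126i  (running Σ = +0.220240-0.000899i)
  m=2: +0.139558-0.003992i × -0.002579+0.006371i = -0.000334+0.000899i  (running Σ = +0.219906-0.000000i)
Total Σ_m = +0.219906-0.000000i. Multiply by 2.513274: +0.552683-0.000000i. P_2(cos γ) = 0.552683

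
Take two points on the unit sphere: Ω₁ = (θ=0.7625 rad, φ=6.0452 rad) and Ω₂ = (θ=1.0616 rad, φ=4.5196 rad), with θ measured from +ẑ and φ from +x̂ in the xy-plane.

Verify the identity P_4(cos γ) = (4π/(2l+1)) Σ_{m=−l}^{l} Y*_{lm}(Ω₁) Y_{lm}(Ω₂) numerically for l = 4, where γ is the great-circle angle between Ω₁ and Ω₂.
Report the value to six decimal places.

Summing Y*_{l m}(θ₁,φ₁)·Y_{l m}(θ₂,φ₂) over m ∈ [−4, 4]; prefactor 4π/(2·4+1) = 1.396263:
  m=-4: Y*=(0.058437, -0.082053)  Y=(0.184441, 0.179261)  product (0.025487, -0.004659)
  m=-3: Y*=(0.225433, -0.195322)  Y=(0.222027, -0.340095)  product (-0.016376, -0.120035)
  m=-2: Y*=(0.377391, -0.194545)  Y=(-0.156772, -0.063633)  product (-0.071544, 0.006485)
  m=-1: Y*=(0.151613, -0.036779)  Y=(0.051565, -0.264148)  product (-0.001897, -0.041945)
  m=+0: Y*=(-0.329756, -0.000000)  Y=(-0.227709, 0.000000)  product (0.075088, 0.000000)
  m=+1: Y*=(-0.151613, -0.036779)  Y=(-0.051565, -0.264148)  product (-0.001897, 0.041945)
  m=+2: Y*=(0.377391, 0.194545)  Y=(-0.156772, 0.063633)  product (-0.071544, -0.006485)
  m=+3: Y*=(-0.225433, -0.195322)  Y=(-0.222027, -0.340095)  product (-0.016376, 0.120035)
  m=+4: Y*=(0.058437, 0.082053)  Y=(0.184441, -0.179261)  product (0.025487, 0.004659)
Total Σ_m = (-0.053571, 0.000000). Multiply by 1.396263: (-0.074799, 0.000000). P_4(cos γ) = -0.074799

-0.074799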